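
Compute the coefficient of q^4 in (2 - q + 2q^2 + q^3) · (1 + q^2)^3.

(2 - q + 2q^2 + q^3) has coefficients 2,-1,2,1 for degrees 0…3.
(1 + q^2)^3 has coefficients 1,0,3,0,3 for degrees 0…4.
[q^4] = 2·3 − 1·0 + 2·3 + 1·0 = 12.

12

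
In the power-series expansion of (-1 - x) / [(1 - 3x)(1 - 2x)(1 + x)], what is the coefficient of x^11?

-527345

The denominator gives the recurrence a_n = 4a_(n−1) − a_(n−2) − 6a_(n−3) for n ≥ 3; the numerator fixes a_0 = -1, a_1 = -5, a_2 = -19.
Iterating: -1, -5, -19, -65, -211, -665, -2059, -6305, -19171, -58025, -175099, -527345, so a_11 = -527345.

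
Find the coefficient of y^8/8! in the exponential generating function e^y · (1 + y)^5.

The EGF product rule gives c_8 = Σ_{k_1+k_2=8} C(8; k_1,k_2) · ∏ g_i(k_i), where e^y gives (1)^k; (1+y)^5 gives the falling factorial (5)_k.
g_1(k) for k = 0…8: 1, 1, 1, 1, 1, 1, 1, 1, 1.
g_2(k) for k = 0…8: 1, 5, 20, 60, 120, 120, 0, 0, 0.
c_8 = Σ_k C(8,k)·g_1(k)·g_2(8−k) = 56·1·120 + 70·1·120 + 56·1·60 + 28·1·20 + 8·1·5 + 1·1·1 = 6720 + 8400 + 3360 + 560 + 40 + 1 = 19081.

19081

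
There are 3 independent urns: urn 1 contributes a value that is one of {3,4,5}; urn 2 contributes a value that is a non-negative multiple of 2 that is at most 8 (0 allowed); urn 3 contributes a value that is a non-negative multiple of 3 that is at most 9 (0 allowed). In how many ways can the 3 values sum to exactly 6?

2

The generating function for the choices is (x³ + x⁴ + x⁵)·(1 + x² + x⁴ + x⁶ + x⁸)·(1 + x³ + x⁶ + x⁹); the count is [x⁶].
(x³ + x⁴ + x⁵) has coefficients 0,0,0,1,1,1 for degrees 0…5.
(1 + x² + x⁴ + x⁶ + x⁸) has coefficients 1,0,1,0,1,0,1 for degrees 0…6.
Finally multiplying by (1 + x³ + x⁶ + x⁹), the product of all factors after the first has coefficients 1,0,1,1,1,1,2 for degrees 0…6.
[x⁶] = 1·1 + 1·1 + 1·0 = 2.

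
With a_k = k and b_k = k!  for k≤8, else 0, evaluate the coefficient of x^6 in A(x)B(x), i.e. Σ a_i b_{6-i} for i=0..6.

205

The convolution is the x^6 coefficient of A(x)B(x).
Σ = 0·720 + 1·120 + 2·24 + 3·6 + 4·2 + 5·1 + 6·1 = 205.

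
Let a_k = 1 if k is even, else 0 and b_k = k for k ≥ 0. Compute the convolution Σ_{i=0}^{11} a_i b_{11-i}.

The convolution is the x^11 coefficient of A(x)B(x).
Σ = 1·11 + 0·10 + 1·9 + 0·8 + 1·7 + 0·6 + 1·5 + 0·4 + 1·3 + 0·2 + 1·1 + 0·0 = 36.

36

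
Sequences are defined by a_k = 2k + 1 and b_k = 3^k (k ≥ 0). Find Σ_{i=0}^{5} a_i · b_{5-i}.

The convolution is the t^5 coefficient of A(t)B(t).
Σ = 1·243 + 3·81 + 5·27 + 7·9 + 9·3 + 11·1 = 722.

722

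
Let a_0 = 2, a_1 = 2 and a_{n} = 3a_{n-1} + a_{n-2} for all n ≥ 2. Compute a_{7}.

3098

The ordinary generating function has denominator 1 - 3z - z^2.
Iterating the recurrence: a_0,…,a_{7} = 2, 2, 8, 26, 86, 284, 938, 3098.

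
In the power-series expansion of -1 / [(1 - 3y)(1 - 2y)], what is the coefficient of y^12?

Partial fractions give a closed form: a_n = (-3)·3^n + (2)·2^n.
At n = 12: a_12 = -1586131.

-1586131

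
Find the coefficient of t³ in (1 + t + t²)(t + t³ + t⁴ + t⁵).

2

(1 + t + t²) has coefficients 1,1,1 for degrees 0…2.
(t + t³ + t⁴ + t⁵) has coefficients 0,1,0,1 for degrees 0…3.
[t³] = 1·1 + 1·0 + 1·1 = 2.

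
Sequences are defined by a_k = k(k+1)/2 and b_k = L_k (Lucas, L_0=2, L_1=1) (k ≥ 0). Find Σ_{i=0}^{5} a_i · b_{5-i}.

77

This is [x^5] in the product of the two ordinary generating functions.
Σ = 0·11 + 1·7 + 3·4 + 6·3 + 10·1 + 15·2 = 77.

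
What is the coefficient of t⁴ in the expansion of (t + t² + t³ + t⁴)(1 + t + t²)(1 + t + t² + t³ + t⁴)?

(t + t² + t³ + t⁴) has coefficients 0,1,1,1,1 for degrees 0…4.
(1 + t + t²) has coefficients 1,1,1,0,0 for degrees 0…4.
Finally multiplying by (1 + t + t² + t³ + t⁴), the product of all factors after the first has coefficients 1,2,3,3,3 for degrees 0…4.
[t⁴] = 1·3 + 1·3 + 1·2 + 1·1 = 9.

9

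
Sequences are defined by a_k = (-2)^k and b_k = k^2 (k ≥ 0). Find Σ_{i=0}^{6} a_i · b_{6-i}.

10

This is [x^6] in the product of the two ordinary generating functions.
Σ = 1·36 − 2·25 + 4·16 − 8·9 + 16·4 − 32·1 + 64·0 = 10.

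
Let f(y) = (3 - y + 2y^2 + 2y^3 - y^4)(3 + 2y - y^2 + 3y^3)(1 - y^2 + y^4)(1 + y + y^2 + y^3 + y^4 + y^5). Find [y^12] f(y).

(3 - y + 2y^2 + 2y^3 - y^4) has coefficients 3,-1,2,2,-1 for degrees 0…4.
(3 + 2y - y^2 + 3y^3) has coefficients 3,2,-1,3,0,0,0,0,0,0,0,0,0 for degrees 0…12.
Multiplying by (1 - y^2 + y^4) gives running coefficients 3,2,-4,1,4,-1,-1,3,0,0,0,0,0 for degrees 0…12.
Finally multiplying by (1 + y + y^2 + y^3 + y^4 + y^5), the product of all factors after the first has coefficients 3,5,1,2,6,5,1,2,6,5,1,2,3 for degrees 0…12.
[y^12] = 3·3 − 1·2 + 2·1 + 2·5 − 1·6 = 13.

13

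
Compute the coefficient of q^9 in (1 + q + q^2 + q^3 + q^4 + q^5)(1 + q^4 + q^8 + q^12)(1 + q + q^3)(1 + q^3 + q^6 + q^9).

13

(1 + q + q^2 + q^3 + q^4 + q^5) has coefficients 1,1,1,1,1,1 for degrees 0…5.
(1 + q^4 + q^8 + q^12) has coefficients 1,0,0,0,1,0,0,0,1,0 for degrees 0…9.
Multiplying by (1 + q + q^3) gives running coefficients 1,1,0,1,1,1,0,1,1,1 for degrees 0…9.
Finally multiplying by (1 + q^3 + q^6 + q^9), the product of all factors after the first has coefficients 1,1,0,2,2,1,2,3,2,3 for degrees 0…9.
[q^9] = 1·3 + 1·2 + 1·3 + 1·2 + 1·1 + 1·2 = 13.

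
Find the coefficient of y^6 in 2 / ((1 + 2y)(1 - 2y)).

The denominator gives the recurrence a_n = 4a_(n−2) for n ≥ 2; the numerator fixes a_0 = 2, a_1 = 0.
Iterating: 2, 0, 8, 0, 32, 0, 128, so a_6 = 128.

128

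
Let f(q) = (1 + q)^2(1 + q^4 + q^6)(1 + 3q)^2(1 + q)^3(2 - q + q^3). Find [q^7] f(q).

325

(1 + q)^2 has coefficients 1,2,1 for degrees 0…2.
(1 + q^4 + q^6) has coefficients 1,0,0,0,1,0,1,0 for degrees 0…7.
Multiplying by (1 + 3q)^2 gives running coefficients 1,6,9,0,1,6,10,6 for degrees 0…7.
Multiplying by (1 + q)^3 gives running coefficients 1,9,30,46,34,18,31,55 for degrees 0…7.
Finally multiplying by (2 - q + q^3), the product of all factors after the first has coefficients 2,17,51,63,31,32,90,113 for degrees 0…7.
[q^7] = 1·113 + 2·90 + 1·32 = 325.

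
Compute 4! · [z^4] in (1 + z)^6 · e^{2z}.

The EGF product rule gives c_4 = Σ_{k_1+k_2=4} C(4; k_1,k_2) · ∏ g_i(k_i), where (1+z)^6 gives the falling factorial (6)_k; e^{2z} gives (2)^k.
g_1(k) for k = 0…4: 1, 6, 30, 120, 360.
g_2(k) for k = 0…4: 1, 2, 4, 8, 16.
c_4 = Σ_k C(4,k)·g_1(k)·g_2(4−k) = 1·1·16 + 4·6·8 + 6·30·4 + 4·120·2 + 1·360·1 = 16 + 192 + 720 + 960 + 360 = 2248.

2248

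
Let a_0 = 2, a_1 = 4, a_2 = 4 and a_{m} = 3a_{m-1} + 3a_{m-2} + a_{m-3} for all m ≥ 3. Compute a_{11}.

1180066

The ordinary generating function has denominator 1 - 3y - 3y^2 - y^3.
Iterating the recurrence: a_0,…,a_{11} = 2, 4, 4, 26, 94, 364, 1400, 5386, 20722, 79724, 306724, 1180066.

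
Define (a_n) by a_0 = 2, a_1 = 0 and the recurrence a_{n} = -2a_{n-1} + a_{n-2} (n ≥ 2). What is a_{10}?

1970

The ordinary generating function has denominator 1 + 2q - q^2.
Iterating the recurrence: a_0,…,a_{10} = 2, 0, 2, -4, 10, -24, 58, -140, 338, -816, 1970.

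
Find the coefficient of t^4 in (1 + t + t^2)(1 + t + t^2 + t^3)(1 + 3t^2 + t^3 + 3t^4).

(1 + t + t^2) has coefficients 1,1,1 for degrees 0…2.
(1 + t + t^2 + t^3) has coefficients 1,1,1,1,0 for degrees 0…4.
Finally multiplying by (1 + 3t^2 + t^3 + 3t^4), the product of all factors after the first has coefficients 1,1,4,5,7 for degrees 0…4.
[t^4] = 1·7 + 1·5 + 1·4 = 16.

16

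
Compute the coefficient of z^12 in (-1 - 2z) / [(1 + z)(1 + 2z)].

Partial fractions give a closed form: a_n = (-1)·(-1)^n.
At n = 12: a_12 = -1.

-1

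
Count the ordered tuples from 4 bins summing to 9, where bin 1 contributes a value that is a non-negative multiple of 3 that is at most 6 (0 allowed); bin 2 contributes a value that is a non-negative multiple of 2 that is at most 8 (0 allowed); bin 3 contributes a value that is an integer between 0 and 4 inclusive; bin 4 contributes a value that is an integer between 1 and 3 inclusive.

19

The generating function for the choices is (1 + y^3 + y^6)·(1 + y^2 + y^4 + y^6 + y^8)·(1 + y + y^2 + y^3 + y^4)·(y + y^2 + y^3); the count is [y^9].
(1 + y^3 + y^6) has coefficients 1,0,0,1,0,0,1 for degrees 0…6.
(1 + y^2 + y^4 + y^6 + y^8) has coefficients 1,0,1,0,1,0,1,0,1,0 for degrees 0…9.
Multiplying by (1 + y + y^2 + y^3 + y^4) gives running coefficients 1,1,2,2,3,2,3,2,3,2 for degrees 0…9.
Finally multiplying by (y + y^2 + y^3), the product of all factors after the first has coefficients 0,1,2,4,5,7,7,8,7,8 for degrees 0…9.
[y^9] = 1·8 + 1·7 + 1·4 = 19.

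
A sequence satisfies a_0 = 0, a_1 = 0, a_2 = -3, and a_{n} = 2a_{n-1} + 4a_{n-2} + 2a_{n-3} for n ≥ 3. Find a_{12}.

The ordinary generating function has denominator 1 - 2y - 4y^2 - 2y^3.
Iterating the recurrence: a_0,…,a_{12} = 0, 0, -3, -6, -24, -78, -264, -888, -2988, -10056, -33840, -113880, -383232.

-383232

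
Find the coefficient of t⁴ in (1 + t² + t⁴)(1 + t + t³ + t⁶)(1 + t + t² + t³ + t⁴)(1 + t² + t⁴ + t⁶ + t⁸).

(1 + t² + t⁴) has coefficients 1,0,1,0,1 for degrees 0…4.
(1 + t + t³ + t⁶) has coefficients 1,1,0,1,0 for degrees 0…4.
Multiplying by (1 + t + t² + t³ + t⁴) gives running coefficients 1,2,2,3,3 for degrees 0…4.
Finally multiplying by (1 + t² + t⁴ + t⁶ + t⁸), the product of all factors after the first has coefficients 1,2,3,5,6 for degrees 0…4.
[t⁴] = 1·6 + 1·3 + 1·1 = 10.

10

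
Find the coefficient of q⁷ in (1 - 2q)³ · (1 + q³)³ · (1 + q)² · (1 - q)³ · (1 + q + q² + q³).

(1 - 2q)³ has coefficients 1,-6,12,-8 for degrees 0…3.
(1 + q³)³ has coefficients 1,0,0,3,0,0,3,0 for degrees 0…7.
Multiplying by (1 + q)² gives running coefficients 1,2,1,3,6,3,3,6 for degrees 0…7.
Multiplying by (1 - q)³ gives running coefficients 1,-1,-2,5,-2,-7,9,0 for degrees 0…7.
Finally multiplying by (1 + q + q² + q³), the product of all factors after the first has coefficients 1,0,-2,3,0,-6,5,0 for degrees 0…7.
[q⁷] = 1·0 − 6·5 + 12·(-6) − 8·0 = -102.

-102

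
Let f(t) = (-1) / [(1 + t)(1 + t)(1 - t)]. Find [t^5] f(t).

3

The denominator gives the recurrence a_n = −a_(n−1) + a_(n−2) + a_(n−3) for n ≥ 3; the numerator fixes a_0 = -1, a_1 = 1, a_2 = -2.
Iterating: -1, 1, -2, 2, -3, 3, so a_5 = 3.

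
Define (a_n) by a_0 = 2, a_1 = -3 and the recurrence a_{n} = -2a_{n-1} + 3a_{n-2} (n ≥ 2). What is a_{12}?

The ordinary generating function has denominator 1 + 2x - 3x^2.
Iterating the recurrence: a_0,…,a_{12} = 2, -3, 12, -33, 102, -303, 912, -2733, 8202, -24603, 73812, -221433, 664302.

664302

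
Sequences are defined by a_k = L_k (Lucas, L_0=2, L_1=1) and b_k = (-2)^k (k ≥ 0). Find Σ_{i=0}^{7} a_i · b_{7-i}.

Write out a_i and b_{7-i} for i = 0,…,7 and sum the products.
Σ = 2·(-128) + 1·64 + 3·(-32) + 4·16 + 7·(-8) + 11·4 + 18·(-2) + 29·1 = -243.

-243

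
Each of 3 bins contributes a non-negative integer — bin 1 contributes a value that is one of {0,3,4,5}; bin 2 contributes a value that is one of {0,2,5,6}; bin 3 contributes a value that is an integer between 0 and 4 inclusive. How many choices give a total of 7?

The generating function for the choices is (1 + x³ + x⁴ + x⁵)·(1 + x² + x⁵ + x⁶)·(1 + x + x² + x³ + x⁴); the count is [x⁷].
(1 + x³ + x⁴ + x⁵) has coefficients 1,0,0,1,1,1 for degrees 0…5.
(1 + x² + x⁵ + x⁶) has coefficients 1,0,1,0,0,1,1,0 for degrees 0…7.
Finally multiplying by (1 + x + x² + x³ + x⁴), the product of all factors after the first has coefficients 1,1,2,2,2,2,3,2 for degrees 0…7.
[x⁷] = 1·2 + 1·2 + 1·2 + 1·2 = 8.

8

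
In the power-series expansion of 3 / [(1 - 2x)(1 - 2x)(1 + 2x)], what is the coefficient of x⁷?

1536

The denominator gives the recurrence a_n = 2a_(n−1) + 4a_(n−2) − 8a_(n−3) for n ≥ 3; the numerator fixes a_0 = 3, a_1 = 6, a_2 = 24.
Iterating: 3, 6, 24, 48, 144, 288, 768, 1536, so a_7 = 1536.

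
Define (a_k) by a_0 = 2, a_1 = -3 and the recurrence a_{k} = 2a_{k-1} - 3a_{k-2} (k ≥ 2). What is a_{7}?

The ordinary generating function has denominator 1 - 2z + 3z^2.
Iterating the recurrence: a_0,…,a_{7} = 2, -3, -12, -15, 6, 57, 96, 21.

21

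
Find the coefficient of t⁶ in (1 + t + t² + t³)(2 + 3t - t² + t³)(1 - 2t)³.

(1 + t + t² + t³) has coefficients 1,1,1,1 for degrees 0…3.
(2 + 3t - t² + t³) has coefficients 2,3,-1,1,0,0,0 for degrees 0…6.
Finally multiplying by (1 - 2t)³, the product of all factors after the first has coefficients 2,-9,5,27,-42,20,-8 for degrees 0…6.
[t⁶] = 1·(-8) + 1·20 + 1·(-42) + 1·27 = -3.

-3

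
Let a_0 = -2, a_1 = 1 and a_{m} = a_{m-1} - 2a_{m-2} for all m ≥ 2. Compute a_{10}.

The ordinary generating function has denominator 1 - z + 2z^2.
Iterating the recurrence: a_0,…,a_{10} = -2, 1, 5, 3, -7, -13, 1, 27, 25, -29, -79.

-79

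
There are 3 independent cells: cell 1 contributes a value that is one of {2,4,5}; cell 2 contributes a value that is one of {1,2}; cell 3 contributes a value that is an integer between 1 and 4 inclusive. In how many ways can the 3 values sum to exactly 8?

The generating function for the choices is (t² + t⁴ + t⁵)·(t + t²)·(t + t² + t³ + t⁴); the count is [t⁸].
(t² + t⁴ + t⁵) has coefficients 0,0,1,0,1,1 for degrees 0…5.
(t + t²) has coefficients 0,1,1,0,0,0,0,0,0 for degrees 0…8.
Finally multiplying by (t + t² + t³ + t⁴), the product of all factors after the first has coefficients 0,0,1,2,2,2,1,0,0 for degrees 0…8.
[t⁸] = 1·1 + 1·2 + 1·2 = 5.

5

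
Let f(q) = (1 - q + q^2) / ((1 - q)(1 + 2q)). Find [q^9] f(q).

The denominator gives the recurrence a_n = −a_(n−1) + 2a_(n−2) for n ≥ 3; the numerator fixes a_0 = 1, a_1 = -2, a_2 = 5.
Iterating: 1, -2, 5, -9, 19, -37, 75, -149, 299, -597, so a_9 = -597.

-597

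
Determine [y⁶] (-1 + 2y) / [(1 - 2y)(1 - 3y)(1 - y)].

The denominator gives the recurrence a_n = 6a_(n−1) − 11a_(n−2) + 6a_(n−3) for n ≥ 3; the numerator fixes a_0 = -1, a_1 = -4, a_2 = -13.
Iterating: -1, -4, -13, -40, -121, -364, -1093, so a_6 = -1093.

-1093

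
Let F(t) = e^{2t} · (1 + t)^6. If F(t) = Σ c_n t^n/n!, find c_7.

261536

The EGF product rule gives c_7 = Σ_{k_1+k_2=7} C(7; k_1,k_2) · ∏ g_i(k_i), where e^{2t} gives (2)^k; (1+t)^6 gives the falling factorial (6)_k.
g_1(k) for k = 0…7: 1, 2, 4, 8, 16, 32, 64, 128.
g_2(k) for k = 0…7: 1, 6, 30, 120, 360, 720, 720, 0.
c_7 = Σ_k C(7,k)·g_1(k)·g_2(7−k) = 7·2·720 + 21·4·720 + 35·8·360 + 35·16·120 + 21·32·30 + 7·64·6 + 1·128·1 = 10080 + 60480 + 100800 + 67200 + 20160 + 2688 + 128 = 261536.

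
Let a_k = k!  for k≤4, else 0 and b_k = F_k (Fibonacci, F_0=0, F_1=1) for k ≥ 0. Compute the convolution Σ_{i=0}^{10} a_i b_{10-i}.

401

The convolution is the t^10 coefficient of A(t)B(t).
Σ = 1·55 + 1·34 + 2·21 + 6·13 + 24·8 + 0·5 + 0·3 + 0·2 + 0·1 + 0·1 + 0·0 = 401.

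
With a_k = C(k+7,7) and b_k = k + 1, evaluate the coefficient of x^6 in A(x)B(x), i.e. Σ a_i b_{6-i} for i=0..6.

5005

The convolution is the x^6 coefficient of A(x)B(x).
Σ = 1·7 + 8·6 + 36·5 + 120·4 + 330·3 + 792·2 + 1716·1 = 5005.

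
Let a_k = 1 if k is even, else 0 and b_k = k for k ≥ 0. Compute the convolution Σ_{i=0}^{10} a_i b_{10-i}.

The convolution is the x^10 coefficient of A(x)B(x).
Σ = 1·10 + 0·9 + 1·8 + 0·7 + 1·6 + 0·5 + 1·4 + 0·3 + 1·2 + 0·1 + 1·0 = 30.

30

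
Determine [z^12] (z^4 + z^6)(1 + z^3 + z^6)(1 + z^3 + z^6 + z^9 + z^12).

(z^4 + z^6) has coefficients 0,0,0,0,1,0,1 for degrees 0…6.
(1 + z^3 + z^6) has coefficients 1,0,0,1,0,0,1,0,0,0,0,0,0 for degrees 0…12.
Finally multiplying by (1 + z^3 + z^6 + z^9 + z^12), the product of all factors after the first has coefficients 1,0,0,2,0,0,3,0,0,3,0,0,3 for degrees 0…12.
[z^12] = 1·0 + 1·3 = 3.

3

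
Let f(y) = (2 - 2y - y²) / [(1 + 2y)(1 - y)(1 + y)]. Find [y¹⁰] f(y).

Partial fractions give a closed form: a_n = (11/3)·(-2)^n + (-1/6)·1^n + (-3/2)·(-1)^n.
At n = 10: a_10 = 3753.

3753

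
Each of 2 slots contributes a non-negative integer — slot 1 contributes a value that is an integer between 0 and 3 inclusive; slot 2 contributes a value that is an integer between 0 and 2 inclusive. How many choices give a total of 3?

3

The generating function for the choices is (1 + t + t^2 + t^3)·(1 + t + t^2); the count is [t^3].
(1 + t + t^2 + t^3) has coefficients 1,1,1,1 for degrees 0…3.
(1 + t + t^2) has coefficients 1,1,1,0 for degrees 0…3.
[t^3] = 1·0 + 1·1 + 1·1 + 1·1 = 3.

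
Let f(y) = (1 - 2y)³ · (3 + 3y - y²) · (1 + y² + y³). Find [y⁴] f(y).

-34

(1 - 2y)³ has coefficients 1,-6,12,-8 for degrees 0…3.
(3 + 3y - y²) has coefficients 3,3,-1,0,0 for degrees 0…4.
Finally multiplying by (1 + y² + y³), the product of all factors after the first has coefficients 3,3,2,6,2 for degrees 0…4.
[y⁴] = 1·2 − 6·6 + 12·2 − 8·3 = -34.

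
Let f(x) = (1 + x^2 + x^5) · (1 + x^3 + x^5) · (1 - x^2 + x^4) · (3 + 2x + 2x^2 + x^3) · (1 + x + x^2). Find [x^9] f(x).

15

(1 + x^2 + x^5) has coefficients 1,0,1,0,0,1 for degrees 0…5.
(1 + x^3 + x^5) has coefficients 1,0,0,1,0,1,0,0,0,0 for degrees 0…9.
Multiplying by (1 - x^2 + x^4) gives running coefficients 1,0,-1,1,1,0,0,0,0,1 for degrees 0…9.
Multiplying by (3 + 2x + 2x^2 + x^3) gives running coefficients 3,2,-1,2,3,3,3,1,0,3 for degrees 0…9.
Finally multiplying by (1 + x + x^2), the product of all factors after the first has coefficients 3,5,4,3,4,8,9,7,4,4 for degrees 0…9.
[x^9] = 1·4 + 1·7 + 1·4 = 15.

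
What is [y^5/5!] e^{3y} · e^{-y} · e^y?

243

The EGF product rule gives c_5 = Σ_{k_1+k_2+k_3=5} C(5; k_1,k_2,k_3) · ∏ g_i(k_i), where e^{3y} gives (3)^k; e^{-y} gives (-1)^k; e^y gives (1)^k.
g_1(k) for k = 0…5: 1, 3, 9, 27, 81, 243.
g_2(k) for k = 0…5: 1, -1, 1, -1, 1, -1.
g_3(k) for k = 0…5: 1, 1, 1, 1, 1, 1.
First combine the last two factors: h(k) = Σ_j C(k,j)·g_2(j)·g_3(k−j) for k = 0…5: 1, 0, 0, 0, 0, 0.
c_5 = Σ_k C(5,k)·g_1(k)·h(5−k) = 1·243·1 = 243.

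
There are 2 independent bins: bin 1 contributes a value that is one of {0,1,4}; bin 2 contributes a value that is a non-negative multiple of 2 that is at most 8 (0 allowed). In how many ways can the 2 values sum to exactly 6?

The generating function for the choices is (1 + t + t⁴)·(1 + t² + t⁴ + t⁶ + t⁸); the count is [t⁶].
(1 + t + t⁴) has coefficients 1,1,0,0,1 for degrees 0…4.
(1 + t² + t⁴ + t⁶ + t⁸) has coefficients 1,0,1,0,1,0,1 for degrees 0…6.
[t⁶] = 1·1 + 1·0 + 1·1 = 2.

2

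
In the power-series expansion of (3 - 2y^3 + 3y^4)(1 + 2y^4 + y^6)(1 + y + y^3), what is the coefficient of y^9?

7

(3 - 2y^3 + 3y^4) has coefficients 3,0,0,-2,3 for degrees 0…4.
(1 + 2y^4 + y^6) has coefficients 1,0,0,0,2,0,1,0,0,0 for degrees 0…9.
Finally multiplying by (1 + y + y^3), the product of all factors after the first has coefficients 1,1,0,1,2,2,1,3,0,1 for degrees 0…9.
[y^9] = 3·1 − 2·1 + 3·2 = 7.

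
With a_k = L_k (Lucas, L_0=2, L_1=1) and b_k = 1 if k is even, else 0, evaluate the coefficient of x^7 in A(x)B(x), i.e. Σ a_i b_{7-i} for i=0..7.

45

This is [x^7] in the product of the two ordinary generating functions.
Σ = 2·0 + 1·1 + 3·0 + 4·1 + 7·0 + 11·1 + 18·0 + 29·1 = 45.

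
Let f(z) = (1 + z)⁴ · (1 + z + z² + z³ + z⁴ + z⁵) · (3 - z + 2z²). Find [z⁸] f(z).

(1 + z)⁴ has coefficients 1,4,6,4,1 for degrees 0…4.
(1 + z + z² + z³ + z⁴ + z⁵) has coefficients 1,1,1,1,1,1,0,0,0 for degrees 0…8.
Finally multiplying by (3 - z + 2z²), the product of all factors after the first has coefficients 3,2,4,4,4,4,1,2,0 for degrees 0…8.
[z⁸] = 1·0 + 4·2 + 6·1 + 4·4 + 1·4 = 34.

34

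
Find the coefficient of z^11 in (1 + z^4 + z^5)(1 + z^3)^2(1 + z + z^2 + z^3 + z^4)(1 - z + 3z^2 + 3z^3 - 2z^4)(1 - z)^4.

3

(1 + z^4 + z^5) has coefficients 1,0,0,0,1,1 for degrees 0…5.
(1 + z^3)^2 has coefficients 1,0,0,2,0,0,1,0,0,0,0,0 for degrees 0…11.
Multiplying by (1 + z + z^2 + z^3 + z^4) gives running coefficients 1,1,1,3,3,2,3,3,1,1,1,0 for degrees 0…11.
Multiplying by (1 - z + 3z^2 + 3z^3 - 2z^4) gives running coefficients 1,0,3,8,4,9,17,9,7,14,6,-1 for degrees 0…11.
Finally multiplying by (1 - z)^4, the product of all factors after the first has coefficients 1,-4,9,-8,-9,29,-24,-13,41,-19,-27,40 for degrees 0…11.
[z^11] = 1·40 + 1·(-13) + 1·(-24) = 3.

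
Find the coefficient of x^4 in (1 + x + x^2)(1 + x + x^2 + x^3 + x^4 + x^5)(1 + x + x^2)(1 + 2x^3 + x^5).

(1 + x + x^2) has coefficients 1,1,1 for degrees 0…2.
(1 + x + x^2 + x^3 + x^4 + x^5) has coefficients 1,1,1,1,1 for degrees 0…4.
Multiplying by (1 + x + x^2) gives running coefficients 1,2,3,3,3 for degrees 0…4.
Finally multiplying by (1 + 2x^3 + x^5), the product of all factors after the first has coefficients 1,2,3,5,7 for degrees 0…4.
[x^4] = 1·7 + 1·5 + 1·3 = 15.

15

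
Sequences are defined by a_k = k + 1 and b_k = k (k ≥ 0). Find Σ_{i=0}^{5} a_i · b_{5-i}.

35

This is [x^5] in the product of the two ordinary generating functions.
Σ = 1·5 + 2·4 + 3·3 + 4·2 + 5·1 + 6·0 = 35.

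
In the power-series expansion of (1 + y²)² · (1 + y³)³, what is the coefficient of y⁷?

3

(1 + y²)² has coefficients 1,0,2,0,1 for degrees 0…4.
(1 + y³)³ has coefficients 1,0,0,3,0,0,3,0 for degrees 0…7.
[y⁷] = 1·0 + 2·0 + 1·3 = 3.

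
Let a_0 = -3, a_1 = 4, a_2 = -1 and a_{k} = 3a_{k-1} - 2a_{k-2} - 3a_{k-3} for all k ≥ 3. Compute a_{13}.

The ordinary generating function has denominator 1 - 3q + 2q^2 + 3q^3.
Iterating the recurrence: a_0,…,a_{13} = -3, 4, -1, -2, -16, -41, -85, -125, -82, 259, 1316, 3676, 7619, 11557.

11557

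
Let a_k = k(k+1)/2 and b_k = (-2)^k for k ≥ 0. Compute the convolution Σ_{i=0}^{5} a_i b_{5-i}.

The convolution is the x^5 coefficient of A(x)B(x).
Σ = 0·(-32) + 1·16 + 3·(-8) + 6·4 + 10·(-2) + 15·1 = 11.

11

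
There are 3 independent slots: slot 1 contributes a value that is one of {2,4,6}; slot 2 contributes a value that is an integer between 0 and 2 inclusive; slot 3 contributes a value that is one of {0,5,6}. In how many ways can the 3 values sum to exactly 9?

The generating function for the choices is (x^2 + x^4 + x^6)·(1 + x + x^2)·(1 + x^5 + x^6); the count is [x^9].
(x^2 + x^4 + x^6) has coefficients 0,0,1,0,1,0,1 for degrees 0…6.
(1 + x + x^2) has coefficients 1,1,1,0,0,0,0,0,0,0 for degrees 0…9.
Finally multiplying by (1 + x^5 + x^6), the product of all factors after the first has coefficients 1,1,1,0,0,1,2,2,1,0 for degrees 0…9.
[x^9] = 1·2 + 1·1 + 1·0 = 3.

3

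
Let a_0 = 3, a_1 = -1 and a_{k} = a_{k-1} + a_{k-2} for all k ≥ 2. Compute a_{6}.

The ordinary generating function has denominator 1 - q - q^2.
Iterating the recurrence: a_0,…,a_{6} = 3, -1, 2, 1, 3, 4, 7.

7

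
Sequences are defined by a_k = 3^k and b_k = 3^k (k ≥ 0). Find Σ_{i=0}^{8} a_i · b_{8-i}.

This is [x^8] in the product of the two ordinary generating functions.
Σ = 1·6561 + 3·2187 + 9·729 + 27·243 + 81·81 + 243·27 + 729·9 + 2187·3 + 6561·1 = 59049.

59049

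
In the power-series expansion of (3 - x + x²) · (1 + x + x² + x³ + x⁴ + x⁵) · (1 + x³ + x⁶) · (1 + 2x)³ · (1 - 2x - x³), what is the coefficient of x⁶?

(3 - x + x²) has coefficients 3,-1,1 for degrees 0…2.
(1 + x + x² + x³ + x⁴ + x⁵) has coefficients 1,1,1,1,1,1,0 for degrees 0…6.
Multiplying by (1 + x³ + x⁶) gives running coefficients 1,1,1,2,2,2,2 for degrees 0…6.
Multiplying by (1 + 2x)³ gives running coefficients 1,7,19,28,34,46,54 for degrees 0…6.
Finally multiplying by (1 - 2x - x³), the product of all factors after the first has coefficients 1,5,5,-11,-29,-41,-66 for degrees 0…6.
[x⁶] = 3·(-66) − 1·(-41) + 1·(-29) = -186.

-186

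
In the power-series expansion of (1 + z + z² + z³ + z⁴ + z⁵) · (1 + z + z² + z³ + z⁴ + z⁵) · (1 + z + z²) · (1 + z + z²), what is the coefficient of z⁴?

(1 + z + z² + z³ + z⁴ + z⁵) has coefficients 1,1,1,1,1 for degrees 0…4.
(1 + z + z² + z³ + z⁴ + z⁵) has coefficients 1,1,1,1,1 for degrees 0…4.
Multiplying by (1 + z + z²) gives running coefficients 1,2,3,3,3 for degrees 0…4.
Finally multiplying by (1 + z + z²), the product of all factors after the first has coefficients 1,3,6,8,9 for degrees 0…4.
[z⁴] = 1·9 + 1·8 + 1·6 + 1·3 + 1·1 = 27.

27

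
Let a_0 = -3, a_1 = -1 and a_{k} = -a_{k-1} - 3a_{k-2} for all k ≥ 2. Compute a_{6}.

25

The ordinary generating function has denominator 1 + x + 3x^2.
Iterating the recurrence: a_0,…,a_{6} = -3, -1, 10, -7, -23, 44, 25.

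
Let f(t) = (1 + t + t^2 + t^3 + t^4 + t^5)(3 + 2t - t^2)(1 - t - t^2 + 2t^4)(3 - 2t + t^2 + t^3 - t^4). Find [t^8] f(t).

25

(1 + t + t^2 + t^3 + t^4 + t^5) has coefficients 1,1,1,1,1,1 for degrees 0…5.
(3 + 2t - t^2) has coefficients 3,2,-1,0,0,0,0,0,0 for degrees 0…8.
Multiplying by (1 - t - t^2 + 2t^4) gives running coefficients 3,-1,-6,-1,7,4,-2,0,0 for degrees 0…8.
Finally multiplying by (3 - 2t + t^2 + t^3 - t^4), the product of all factors after the first has coefficients 9,-9,-13,11,13,-8,-2,16,-5 for degrees 0…8.
[t^8] = 1·(-5) + 1·16 + 1·(-2) + 1·(-8) + 1·13 + 1·11 = 25.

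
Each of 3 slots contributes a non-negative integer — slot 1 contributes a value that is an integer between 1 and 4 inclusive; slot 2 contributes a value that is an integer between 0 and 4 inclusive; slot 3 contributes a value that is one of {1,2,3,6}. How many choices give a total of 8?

11

The generating function for the choices is (y + y^2 + y^3 + y^4)·(1 + y + y^2 + y^3 + y^4)·(y + y^2 + y^3 + y^6); the count is [y^8].
(y + y^2 + y^3 + y^4) has coefficients 0,1,1,1,1 for degrees 0…4.
(1 + y + y^2 + y^3 + y^4) has coefficients 1,1,1,1,1,0,0,0,0 for degrees 0…8.
Finally multiplying by (y + y^2 + y^3 + y^6), the product of all factors after the first has coefficients 0,1,2,3,3,3,3,2,1 for degrees 0…8.
[y^8] = 1·2 + 1·3 + 1·3 + 1·3 = 11.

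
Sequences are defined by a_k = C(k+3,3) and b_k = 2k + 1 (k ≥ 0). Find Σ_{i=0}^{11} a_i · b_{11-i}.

This is [x^11] in the product of the two ordinary generating functions.
Σ = 1·23 + 4·21 + 10·19 + 20·17 + 35·15 + 56·13 + 84·11 + 120·9 + 165·7 + 220·5 + 286·3 + 364·1 = 7371.

7371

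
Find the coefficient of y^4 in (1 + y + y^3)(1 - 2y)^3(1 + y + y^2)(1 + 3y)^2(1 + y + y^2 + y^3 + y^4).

23

(1 + y + y^3) has coefficients 1,1,0,1 for degrees 0…3.
(1 - 2y)^3 has coefficients 1,-6,12,-8,0 for degrees 0…4.
Multiplying by (1 + y + y^2) gives running coefficients 1,-5,7,-2,4 for degrees 0…4.
Multiplying by (1 + 3y)^2 gives running coefficients 1,1,-14,-5,55 for degrees 0…4.
Finally multiplying by (1 + y + y^2 + y^3 + y^4), the product of all factors after the first has coefficients 1,2,-12,-17,38 for degrees 0…4.
[y^4] = 1·38 + 1·(-17) + 1·2 = 23.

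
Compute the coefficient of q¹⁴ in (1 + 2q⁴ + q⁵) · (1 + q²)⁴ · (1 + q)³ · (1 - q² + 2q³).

(1 + 2q⁴ + q⁵) has coefficients 1,0,0,0,2,1 for degrees 0…5.
(1 + q²)⁴ has coefficients 1,0,4,0,6,0,4,0,1,0,0,0,0,0,0 for degrees 0…14.
Multiplying by (1 + q)³ gives running coefficients 1,3,7,13,18,22,22,18,13,7,3,1,0,0,0 for degrees 0…14.
Finally multiplying by (1 - q² + 2q³), the product of all factors after the first has coefficients 1,3,6,12,17,23,30,32,35,33,26,20,11,5,2 for degrees 0…14.
[q¹⁴] = 1·2 + 2·26 + 1·33 = 87.

87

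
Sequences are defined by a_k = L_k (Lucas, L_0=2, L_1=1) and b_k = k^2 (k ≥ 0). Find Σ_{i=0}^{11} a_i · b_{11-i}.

3344

The convolution is the x^11 coefficient of A(x)B(x).
Σ = 2·121 + 1·100 + 3·81 + 4·64 + 7·49 + 11·36 + 18·25 + 29·16 + 47·9 + 76·4 + 123·1 + 199·0 = 3344.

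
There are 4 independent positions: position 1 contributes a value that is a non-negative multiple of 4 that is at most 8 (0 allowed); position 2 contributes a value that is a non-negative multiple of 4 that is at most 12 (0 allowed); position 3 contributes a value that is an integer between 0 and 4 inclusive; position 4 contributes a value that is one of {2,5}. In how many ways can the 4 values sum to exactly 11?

5

The generating function for the choices is (1 + q^4 + q^8)·(1 + q^4 + q^8 + q^12)·(1 + q + q^2 + q^3 + q^4)·(q^2 + q^5); the count is [q^11].
(1 + q^4 + q^8) has coefficients 1,0,0,0,1,0,0,0,1 for degrees 0…8.
(1 + q^4 + q^8 + q^12) has coefficients 1,0,0,0,1,0,0,0,1,0,0,0 for degrees 0…11.
Multiplying by (1 + q + q^2 + q^3 + q^4) gives running coefficients 1,1,1,1,2,1,1,1,2,1,1,1 for degrees 0…11.
Finally multiplying by (q^2 + q^5), the product of all factors after the first has coefficients 0,0,1,1,1,2,3,2,2,3,3,2 for degrees 0…11.
[q^11] = 1·2 + 1·2 + 1·1 = 5.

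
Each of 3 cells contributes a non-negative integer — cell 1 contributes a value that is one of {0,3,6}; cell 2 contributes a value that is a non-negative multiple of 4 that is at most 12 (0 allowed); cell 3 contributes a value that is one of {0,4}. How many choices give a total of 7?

The generating function for the choices is (1 + x^3 + x^6)·(1 + x^4 + x^8 + x^12)·(1 + x^4); the count is [x^7].
(1 + x^3 + x^6) has coefficients 1,0,0,1,0,0,1 for degrees 0…6.
(1 + x^4 + x^8 + x^12) has coefficients 1,0,0,0,1,0,0,0 for degrees 0…7.
Finally multiplying by (1 + x^4), the product of all factors after the first has coefficients 1,0,0,0,2,0,0,0 for degrees 0…7.
[x^7] = 1·0 + 1·2 + 1·0 = 2.

2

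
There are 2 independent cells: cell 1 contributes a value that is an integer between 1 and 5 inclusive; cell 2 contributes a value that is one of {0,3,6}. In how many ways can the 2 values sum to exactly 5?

The generating function for the choices is (z + z² + z³ + z⁴ + z⁵)·(1 + z³ + z⁶); the count is [z⁵].
(z + z² + z³ + z⁴ + z⁵) has coefficients 0,1,1,1,1,1 for degrees 0…5.
(1 + z³ + z⁶) has coefficients 1,0,0,1,0,0 for degrees 0…5.
[z⁵] = 1·0 + 1·1 + 1·0 + 1·0 + 1·1 = 2.

2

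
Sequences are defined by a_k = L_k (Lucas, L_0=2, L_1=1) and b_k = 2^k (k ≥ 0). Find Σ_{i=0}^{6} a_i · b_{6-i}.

This is [x^6] in the product of the two ordinary generating functions.
Σ = 2·64 + 1·32 + 3·16 + 4·8 + 7·4 + 11·2 + 18·1 = 308.

308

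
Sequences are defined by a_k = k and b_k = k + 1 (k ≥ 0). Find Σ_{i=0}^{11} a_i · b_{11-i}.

Write out a_i and b_{11-i} for i = 0,…,11 and sum the products.
Σ = 0·12 + 1·11 + 2·10 + 3·9 + 4·8 + 5·7 + 6·6 + 7·5 + 8·4 + 9·3 + 10·2 + 11·1 = 286.

286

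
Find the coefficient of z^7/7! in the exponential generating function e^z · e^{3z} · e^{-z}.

2187

The EGF product rule gives c_7 = Σ_{k_1+k_2+k_3=7} C(7; k_1,k_2,k_3) · ∏ g_i(k_i), where e^z gives (1)^k; e^{3z} gives (3)^k; e^{-z} gives (-1)^k.
g_1(k) for k = 0…7: 1, 1, 1, 1, 1, 1, 1, 1.
g_2(k) for k = 0…7: 1, 3, 9, 27, 81, 243, 729, 2187.
g_3(k) for k = 0…7: 1, -1, 1, -1, 1, -1, 1, -1.
First combine the last two factors: h(k) = Σ_j C(k,j)·g_2(j)·g_3(k−j) for k = 0…7: 1, 2, 4, 8, 16, 32, 64, 128.
c_7 = Σ_k C(7,k)·g_1(k)·h(7−k) = 1·1·128 + 7·1·64 + 21·1·32 + 35·1·16 + 35·1·8 + 21·1·4 + 7·1·2 + 1·1·1 = 128 + 448 + 672 + 560 + 280 + 84 + 14 + 1 = 2187.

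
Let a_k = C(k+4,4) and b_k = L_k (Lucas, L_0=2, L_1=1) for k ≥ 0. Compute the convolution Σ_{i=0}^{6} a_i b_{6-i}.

This is [x^6] in the product of the two ordinary generating functions.
Σ = 1·18 + 5·11 + 15·7 + 35·4 + 70·3 + 126·1 + 210·2 = 1074.

1074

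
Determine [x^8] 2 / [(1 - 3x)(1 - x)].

Partial fractions give a closed form: a_n = (3)·3^n + (-1)·1^n.
At n = 8: a_8 = 19682.

19682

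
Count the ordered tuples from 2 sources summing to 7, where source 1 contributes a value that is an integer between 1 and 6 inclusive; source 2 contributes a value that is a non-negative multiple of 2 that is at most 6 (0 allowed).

3

The generating function for the choices is (y + y² + y³ + y⁴ + y⁵ + y⁶)·(1 + y² + y⁴ + y⁶); the count is [y⁷].
(y + y² + y³ + y⁴ + y⁵ + y⁶) has coefficients 0,1,1,1,1,1,1 for degrees 0…6.
(1 + y² + y⁴ + y⁶) has coefficients 1,0,1,0,1,0,1,0 for degrees 0…7.
[y⁷] = 1·1 + 1·0 + 1·1 + 1·0 + 1·1 + 1·0 = 3.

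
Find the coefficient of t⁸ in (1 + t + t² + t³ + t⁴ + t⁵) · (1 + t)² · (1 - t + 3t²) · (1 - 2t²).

-14

(1 + t + t² + t³ + t⁴ + t⁵) has coefficients 1,1,1,1,1,1 for degrees 0…5.
(1 + t)² has coefficients 1,2,1,0,0,0,0,0,0 for degrees 0…8.
Multiplying by (1 - t + 3t²) gives running coefficients 1,1,2,5,3,0,0,0,0 for degrees 0…8.
Finally multiplying by (1 - 2t²), the product of all factors after the first has coefficients 1,1,0,3,-1,-10,-6,0,0 for degrees 0…8.
[t⁸] = 1·0 + 1·0 + 1·(-6) + 1·(-10) + 1·(-1) + 1·3 = -14.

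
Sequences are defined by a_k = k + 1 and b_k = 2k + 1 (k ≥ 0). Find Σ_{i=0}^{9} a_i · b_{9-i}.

The convolution is the x^9 coefficient of A(x)B(x).
Σ = 1·19 + 2·17 + 3·15 + 4·13 + 5·11 + 6·9 + 7·7 + 8·5 + 9·3 + 10·1 = 385.

385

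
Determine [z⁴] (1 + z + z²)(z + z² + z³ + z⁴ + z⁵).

(1 + z + z²) has coefficients 1,1,1 for degrees 0…2.
(z + z² + z³ + z⁴ + z⁵) has coefficients 0,1,1,1,1 for degrees 0…4.
[z⁴] = 1·1 + 1·1 + 1·1 = 3.

3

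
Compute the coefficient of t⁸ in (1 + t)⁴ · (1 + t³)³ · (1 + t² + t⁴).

46

(1 + t)⁴ has coefficients 1,4,6,4,1 for degrees 0…4.
(1 + t³)³ has coefficients 1,0,0,3,0,0,3,0,0 for degrees 0…8.
Finally multiplying by (1 + t² + t⁴), the product of all factors after the first has coefficients 1,0,1,3,1,3,3,3,3 for degrees 0…8.
[t⁸] = 1·3 + 4·3 + 6·3 + 4·3 + 1·1 = 46.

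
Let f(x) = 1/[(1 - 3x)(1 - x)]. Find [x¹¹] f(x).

Partial fractions give a closed form: a_n = (3/2)·3^n + (-1/2)·1^n.
At n = 11: a_11 = 265720.

265720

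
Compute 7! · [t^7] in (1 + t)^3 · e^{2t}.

The EGF product rule gives c_7 = Σ_{k_1+k_2=7} C(7; k_1,k_2) · ∏ g_i(k_i), where (1+t)^3 gives the falling factorial (3)_k; e^{2t} gives (2)^k.
g_1(k) for k = 0…7: 1, 3, 6, 6, 0, 0, 0, 0.
g_2(k) for k = 0…7: 1, 2, 4, 8, 16, 32, 64, 128.
c_7 = Σ_k C(7,k)·g_1(k)·g_2(7−k) = 1·1·128 + 7·3·64 + 21·6·32 + 35·6·16 = 128 + 1344 + 4032 + 3360 = 8864.

8864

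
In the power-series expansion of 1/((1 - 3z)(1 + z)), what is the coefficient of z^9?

14762

Partial fractions give a closed form: a_n = (3/4)·3^n + (1/4)·(-1)^n.
At n = 9: a_9 = 14762.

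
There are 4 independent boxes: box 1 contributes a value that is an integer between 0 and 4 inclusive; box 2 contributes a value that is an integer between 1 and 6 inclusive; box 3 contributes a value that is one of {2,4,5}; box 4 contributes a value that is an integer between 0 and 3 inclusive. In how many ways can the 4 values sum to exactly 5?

The generating function for the choices is (1 + t + t^2 + t^3 + t^4)·(t + t^2 + t^3 + t^4 + t^5 + t^6)·(t^2 + t^4 + t^5)·(1 + t + t^2 + t^3); the count is [t^5].
(1 + t + t^2 + t^3 + t^4) has coefficients 1,1,1,1,1 for degrees 0…4.
(t + t^2 + t^3 + t^4 + t^5 + t^6) has coefficients 0,1,1,1,1,1 for degrees 0…5.
Multiplying by (t^2 + t^4 + t^5) gives running coefficients 0,0,0,1,1,2 for degrees 0…5.
Finally multiplying by (1 + t + t^2 + t^3), the product of all factors after the first has coefficients 0,0,0,1,2,4 for degrees 0…5.
[t^5] = 1·4 + 1·2 + 1·1 + 1·0 + 1·0 = 7.

7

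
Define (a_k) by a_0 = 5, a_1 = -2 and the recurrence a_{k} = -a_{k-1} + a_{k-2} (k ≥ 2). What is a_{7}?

The ordinary generating function has denominator 1 + y - y^2.
Iterating the recurrence: a_0,…,a_{7} = 5, -2, 7, -9, 16, -25, 41, -66.

-66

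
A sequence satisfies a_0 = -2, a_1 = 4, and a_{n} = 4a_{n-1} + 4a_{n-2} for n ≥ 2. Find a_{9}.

590848

The ordinary generating function has denominator 1 - 4x - 4x^2.
Iterating the recurrence: a_0,…,a_{9} = -2, 4, 8, 48, 224, 1088, 5248, 25344, 122368, 590848.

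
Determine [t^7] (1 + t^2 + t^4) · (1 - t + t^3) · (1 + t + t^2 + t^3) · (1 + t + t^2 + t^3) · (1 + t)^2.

21

(1 + t^2 + t^4) has coefficients 1,0,1,0,1 for degrees 0…4.
(1 - t + t^3) has coefficients 1,-1,0,1,0,0,0,0 for degrees 0…7.
Multiplying by (1 + t + t^2 + t^3) gives running coefficients 1,0,0,1,0,1,1,0 for degrees 0…7.
Multiplying by (1 + t + t^2 + t^3) gives running coefficients 1,1,1,2,1,2,3,2 for degrees 0…7.
Finally multiplying by (1 + t)^2, the product of all factors after the first has coefficients 1,3,4,5,6,6,8,10 for degrees 0…7.
[t^7] = 1·10 + 1·6 + 1·5 = 21.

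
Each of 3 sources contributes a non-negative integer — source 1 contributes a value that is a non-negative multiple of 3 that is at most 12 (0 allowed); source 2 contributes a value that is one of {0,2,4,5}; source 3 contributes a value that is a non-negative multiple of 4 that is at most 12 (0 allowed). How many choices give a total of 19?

3

The generating function for the choices is (1 + t³ + t⁶ + t⁹ + t¹²)·(1 + t² + t⁴ + t⁵)·(1 + t⁴ + t⁸ + t¹²); the count is [t¹⁹].
(1 + t³ + t⁶ + t⁹ + t¹²) has coefficients 1,0,0,1,0,0,1,0,0,1,0,0,1 for degrees 0…12.
(1 + t² + t⁴ + t⁵) has coefficients 1,0,1,0,1,1,0,0,0,0,0,0,0,0,0,0,0,0,0,0 for degrees 0…19.
Finally multiplying by (1 + t⁴ + t⁸ + t¹²), the product of all factors after the first has coefficients 1,0,1,0,2,1,1,0,2,1,1,0,2,1,1,0,1,1,0,0 for degrees 0…19.
[t¹⁹] = 1·0 + 1·1 + 1·1 + 1·1 + 1·0 = 3.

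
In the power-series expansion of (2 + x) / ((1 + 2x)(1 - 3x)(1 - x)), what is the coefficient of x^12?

The denominator gives the recurrence a_n = 2a_(n−1) + 5a_(n−2) − 6a_(n−3) for n ≥ 3; the numerator fixes a_0 = 2, a_1 = 5, a_2 = 20.
Iterating: 2, 5, 20, 53, 176, 497, 1556, 4541, 13880, 41129, 124412, 371189, 1117664, so a_12 = 1117664.

1117664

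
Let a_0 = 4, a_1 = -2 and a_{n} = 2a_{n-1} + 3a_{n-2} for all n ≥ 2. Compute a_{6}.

The ordinary generating function has denominator 1 - 2y - 3y^2.
Iterating the recurrence: a_0,…,a_{6} = 4, -2, 8, 10, 44, 118, 368.

368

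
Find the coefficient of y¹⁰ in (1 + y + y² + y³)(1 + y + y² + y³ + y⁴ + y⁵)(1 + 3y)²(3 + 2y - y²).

(1 + y + y² + y³) has coefficients 1,1,1,1 for degrees 0…3.
(1 + y + y² + y³ + y⁴ + y⁵) has coefficients 1,1,1,1,1,1,0,0,0,0,0 for degrees 0…10.
Multiplying by (1 + 3y)² gives running coefficients 1,7,16,16,16,16,15,9,0,0,0 for degrees 0…10.
Finally multiplying by (3 + 2y - y²), the product of all factors after the first has coefficients 3,23,61,73,64,64,61,41,3,-9,0 for degrees 0…10.
[y¹⁰] = 1·0 + 1·(-9) + 1·3 + 1·41 = 35.

35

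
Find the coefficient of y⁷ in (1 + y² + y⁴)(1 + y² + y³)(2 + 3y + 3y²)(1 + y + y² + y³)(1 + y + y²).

125

(1 + y² + y⁴) has coefficients 1,0,1,0,1 for degrees 0…4.
(1 + y² + y³) has coefficients 1,0,1,1,0,0,0,0 for degrees 0…7.
Multiplying by (2 + 3y + 3y²) gives running coefficients 2,3,5,5,6,3,0,0 for degrees 0…7.
Multiplying by (1 + y + y² + y³) gives running coefficients 2,5,10,15,19,19,14,9 for degrees 0…7.
Finally multiplying by (1 + y + y²), the product of all factors after the first has coefficients 2,7,17,30,44,53,52,42 for degrees 0…7.
[y⁷] = 1·42 + 1·53 + 1·30 = 125.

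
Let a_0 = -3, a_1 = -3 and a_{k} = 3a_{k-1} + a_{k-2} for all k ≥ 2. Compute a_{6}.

The ordinary generating function has denominator 1 - 3x - x^2.
Iterating the recurrence: a_0,…,a_{6} = -3, -3, -12, -39, -129, -426, -1407.

-1407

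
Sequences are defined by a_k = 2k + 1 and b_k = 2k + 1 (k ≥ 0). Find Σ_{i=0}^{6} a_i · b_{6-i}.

The convolution is the x^6 coefficient of A(x)B(x).
Σ = 1·13 + 3·11 + 5·9 + 7·7 + 9·5 + 11·3 + 13·1 = 231.

231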